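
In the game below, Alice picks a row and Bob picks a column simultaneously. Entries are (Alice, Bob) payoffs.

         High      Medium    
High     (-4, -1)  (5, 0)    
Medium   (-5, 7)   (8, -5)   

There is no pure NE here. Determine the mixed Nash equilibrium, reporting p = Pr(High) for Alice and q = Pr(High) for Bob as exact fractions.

p = 12/13, q = 3/4

Each player's mixing probability is pinned down by making the *other* player indifferent.
Bob indifferent between High and Medium: p·(-1) + (1−p)·7 = p·0 + (1−p)·(-5) ⟹ 7 + (-8)p = (-5) + 5p ⟹ p = 12/13.
Alice indifferent between High and Medium: q·(-4) + (1−q)·5 = q·(-5) + (1−q)·8 ⟹ 5 + (-9)q = 8 + (-13)q ⟹ q = 3/4.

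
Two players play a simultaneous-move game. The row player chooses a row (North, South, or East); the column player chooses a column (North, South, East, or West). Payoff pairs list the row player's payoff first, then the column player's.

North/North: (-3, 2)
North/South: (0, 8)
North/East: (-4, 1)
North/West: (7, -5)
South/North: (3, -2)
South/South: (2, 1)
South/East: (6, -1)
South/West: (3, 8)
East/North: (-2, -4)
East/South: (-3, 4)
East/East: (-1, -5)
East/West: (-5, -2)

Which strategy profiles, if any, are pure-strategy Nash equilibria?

None

A profile is a Nash equilibrium when each player is best-responding to the other.
The row player's best responses — vs North: South (payoff 3); vs South: South (payoff 2); vs East: South (payoff 6); vs West: North (payoff 7).
The column player's best responses — vs North: South (payoff 8); vs South: West (payoff 8); vs East: South (payoff 4).
No cell has both players best-responding. For instance, the row player's best reply to North is South, but against South the column player prefers West over North.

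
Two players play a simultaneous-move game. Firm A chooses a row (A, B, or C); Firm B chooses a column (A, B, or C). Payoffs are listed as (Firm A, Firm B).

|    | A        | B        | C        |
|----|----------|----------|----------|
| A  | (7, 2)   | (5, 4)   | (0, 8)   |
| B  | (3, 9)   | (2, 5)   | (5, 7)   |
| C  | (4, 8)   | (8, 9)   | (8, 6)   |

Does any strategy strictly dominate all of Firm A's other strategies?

Check whether one of Firm A's strategies beats all alternatives regardless of what the opponent does.
A is not dominant: against B, C gives 8 > 5.
B is not dominant: against A, A gives 7 > 3.
C is not dominant: against A, A gives 7 > 4.
No single strategy is best against every opponent action.

None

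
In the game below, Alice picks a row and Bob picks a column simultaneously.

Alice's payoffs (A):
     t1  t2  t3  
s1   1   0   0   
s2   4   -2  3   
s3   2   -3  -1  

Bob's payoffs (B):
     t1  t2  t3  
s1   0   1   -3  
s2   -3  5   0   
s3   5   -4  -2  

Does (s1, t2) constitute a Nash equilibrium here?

Holding Bob at t2: Alice gets 0 from s1, versus -2 from s2, -3 from s3. No profitable deviation for Alice.
Holding Alice at s1: Bob gets 1 from t2, versus 0 from t1, -3 from t3. No profitable deviation for Bob either.

Yes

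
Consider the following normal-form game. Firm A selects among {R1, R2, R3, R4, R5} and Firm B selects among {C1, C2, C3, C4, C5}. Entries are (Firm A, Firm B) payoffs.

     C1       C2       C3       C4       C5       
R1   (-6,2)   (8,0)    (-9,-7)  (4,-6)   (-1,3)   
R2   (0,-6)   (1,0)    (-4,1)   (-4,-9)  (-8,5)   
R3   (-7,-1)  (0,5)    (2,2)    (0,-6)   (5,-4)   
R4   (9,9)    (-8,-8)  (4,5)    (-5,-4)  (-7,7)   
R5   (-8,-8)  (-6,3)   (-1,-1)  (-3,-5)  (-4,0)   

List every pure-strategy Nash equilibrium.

(R4, C1)

Find each player's best response to every opponent strategy; NE are the intersections.
Firm A's best responses — vs C1: R4 (payoff 9); vs C2: R1 (payoff 8); vs C3: R4 (payoff 4); vs C4: R1 (payoff 4); vs C5: R3 (payoff 5).
Firm B's best responses — vs R1: C5 (payoff 3); vs R2: C5 (payoff 5); vs R3: C2 (payoff 5); vs R4: C1 (payoff 9); vs R5: C2 (payoff 3).
The only mutual best response is (R4, C1); neither player gains by switching there.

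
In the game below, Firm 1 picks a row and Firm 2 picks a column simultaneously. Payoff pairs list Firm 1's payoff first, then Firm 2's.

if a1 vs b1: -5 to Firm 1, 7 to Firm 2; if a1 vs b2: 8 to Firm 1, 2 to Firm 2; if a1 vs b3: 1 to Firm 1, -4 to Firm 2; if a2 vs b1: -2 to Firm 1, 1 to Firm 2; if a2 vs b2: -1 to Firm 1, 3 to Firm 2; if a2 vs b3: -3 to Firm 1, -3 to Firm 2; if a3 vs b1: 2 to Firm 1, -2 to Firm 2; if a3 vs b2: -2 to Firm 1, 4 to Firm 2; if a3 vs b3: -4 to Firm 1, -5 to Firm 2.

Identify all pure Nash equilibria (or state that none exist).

There is no pure-strategy Nash equilibrium

Find each player's best response to every opponent strategy; NE are the intersections.
Firm 1's best responses — vs b1: a3 (payoff 2); vs b2: a1 (payoff 8); vs b3: a1 (payoff 1).
Firm 2's best responses — vs a1: b1 (payoff 7); vs a2: b2 (payoff 3); vs a3: b2 (payoff 4).
No cell has both players best-responding. For instance, Firm 1's best reply to b1 is a3, but against a3 Firm 2 prefers b2 over b1.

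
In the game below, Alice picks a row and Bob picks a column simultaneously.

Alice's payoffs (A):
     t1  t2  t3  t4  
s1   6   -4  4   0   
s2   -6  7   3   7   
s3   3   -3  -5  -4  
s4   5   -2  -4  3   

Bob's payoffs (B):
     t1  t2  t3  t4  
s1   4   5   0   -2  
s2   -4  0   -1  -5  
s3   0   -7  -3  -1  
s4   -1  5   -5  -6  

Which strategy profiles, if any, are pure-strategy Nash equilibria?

Find each player's best response to every opponent strategy; NE are the intersections.
Alice's best responses — vs t1: s1 (payoff 6); vs t2: s2 (payoff 7); vs t3: s1 (payoff 4); vs t4: s2 (payoff 7).
Bob's best responses — vs s1: t2 (payoff 5); vs s2: t2 (payoff 0); vs s3: t1 (payoff 0); vs s4: t2 (payoff 5).
The only mutual best response is (s2, t2); neither player gains by switching there.

(s2, t2)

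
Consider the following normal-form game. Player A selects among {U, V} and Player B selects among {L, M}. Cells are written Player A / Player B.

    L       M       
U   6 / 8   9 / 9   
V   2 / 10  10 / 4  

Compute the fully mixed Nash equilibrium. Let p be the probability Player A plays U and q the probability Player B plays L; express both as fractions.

p = 6/7, q = 1/5

In a mixed NE each player is indifferent between their pure strategies, so the opponent's mix sets the indifference.
Player B indifferent between L and M: p·8 + (1−p)·10 = p·9 + (1−p)·4 ⟹ 10 + (-2)p = 4 + 5p ⟹ p = 6/7.
Player A indifferent between U and V: q·6 + (1−q)·9 = q·2 + (1−q)·10 ⟹ 9 + (-3)q = 10 + (-8)q ⟹ q = 1/5.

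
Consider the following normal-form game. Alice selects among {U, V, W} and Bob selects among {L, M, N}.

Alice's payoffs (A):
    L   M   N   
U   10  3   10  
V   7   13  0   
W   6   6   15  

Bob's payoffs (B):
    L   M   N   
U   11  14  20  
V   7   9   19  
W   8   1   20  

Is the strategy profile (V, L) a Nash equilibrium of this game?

Holding Bob at L: Alice gets 7 from V but could get 10 by switching to U. Alice has a profitable deviation.

No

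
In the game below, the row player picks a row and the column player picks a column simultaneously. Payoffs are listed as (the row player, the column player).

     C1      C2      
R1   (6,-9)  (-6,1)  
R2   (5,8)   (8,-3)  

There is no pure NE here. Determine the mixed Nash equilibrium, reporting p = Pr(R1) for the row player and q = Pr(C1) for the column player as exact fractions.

Each player's mixing probability is pinned down by making the *other* player indifferent.
The column player indifferent between C1 and C2: p·(-9) + (1−p)·8 = p·1 + (1−p)·(-3) ⟹ 8 + (-17)p = (-3) + 4p ⟹ p = 11/21.
The row player indifferent between R1 and R2: q·6 + (1−q)·(-6) = q·5 + (1−q)·8 ⟹ (-6) + 12q = 8 + (-3)q ⟹ q = 14/15.

p = 11/21, q = 14/15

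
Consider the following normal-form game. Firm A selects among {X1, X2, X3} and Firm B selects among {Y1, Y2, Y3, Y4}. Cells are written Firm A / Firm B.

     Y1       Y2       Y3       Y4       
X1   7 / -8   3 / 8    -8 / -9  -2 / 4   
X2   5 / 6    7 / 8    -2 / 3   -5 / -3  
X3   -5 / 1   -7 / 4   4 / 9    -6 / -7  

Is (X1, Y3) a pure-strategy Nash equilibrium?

Holding Firm B at Y3: Firm A gets -8 from X1 but could get 4 by switching to X3. Firm A has a profitable deviation.

No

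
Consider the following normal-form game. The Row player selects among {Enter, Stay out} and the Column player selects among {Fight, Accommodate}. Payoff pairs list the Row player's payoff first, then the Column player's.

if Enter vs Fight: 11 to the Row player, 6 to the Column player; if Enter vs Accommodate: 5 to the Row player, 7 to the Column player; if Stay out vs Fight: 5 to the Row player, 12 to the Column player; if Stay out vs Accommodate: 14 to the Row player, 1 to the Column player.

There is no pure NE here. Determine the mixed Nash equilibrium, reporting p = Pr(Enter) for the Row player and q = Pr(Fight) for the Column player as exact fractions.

p = 11/12, q = 3/5

In a mixed NE each player is indifferent between their pure strategies, so the opponent's mix sets the indifference.
The Column player indifferent between Fight and Accommodate: p·6 + (1−p)·12 = p·7 + (1−p)·1 ⟹ 12 + (-6)p = 1 + 6p ⟹ p = 11/12.
The Row player indifferent between Enter and Stay out: q·11 + (1−q)·5 = q·5 + (1−q)·14 ⟹ 5 + 6q = 14 + (-9)q ⟹ q = 3/5.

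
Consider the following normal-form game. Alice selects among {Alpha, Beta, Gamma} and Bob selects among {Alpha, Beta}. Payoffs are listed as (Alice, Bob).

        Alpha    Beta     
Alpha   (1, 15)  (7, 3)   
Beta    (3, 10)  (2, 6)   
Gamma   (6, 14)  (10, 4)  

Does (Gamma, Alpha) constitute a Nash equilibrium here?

Holding Bob at Alpha: Alice gets 6 from Gamma, versus 1 from Alpha, 3 from Beta. No profitable deviation for Alice.
Holding Alice at Gamma: Bob gets 14 from Alpha, versus 4 from Beta. No profitable deviation for Bob either.

Yes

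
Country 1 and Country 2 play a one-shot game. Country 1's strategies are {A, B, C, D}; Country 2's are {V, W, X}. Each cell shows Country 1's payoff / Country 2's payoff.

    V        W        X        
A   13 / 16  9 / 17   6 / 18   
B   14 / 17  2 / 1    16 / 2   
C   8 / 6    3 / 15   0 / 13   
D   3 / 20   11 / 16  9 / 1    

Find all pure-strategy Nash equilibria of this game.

Find each player's best response to every opponent strategy; NE are the intersections.
Country 1's best responses — vs V: B (payoff 14); vs W: D (payoff 11); vs X: B (payoff 16).
Country 2's best responses — vs A: X (payoff 18); vs B: V (payoff 17); vs C: W (payoff 15); vs D: V (payoff 20).
The only mutual best response is (B, V); neither player gains by switching there.

(B, V)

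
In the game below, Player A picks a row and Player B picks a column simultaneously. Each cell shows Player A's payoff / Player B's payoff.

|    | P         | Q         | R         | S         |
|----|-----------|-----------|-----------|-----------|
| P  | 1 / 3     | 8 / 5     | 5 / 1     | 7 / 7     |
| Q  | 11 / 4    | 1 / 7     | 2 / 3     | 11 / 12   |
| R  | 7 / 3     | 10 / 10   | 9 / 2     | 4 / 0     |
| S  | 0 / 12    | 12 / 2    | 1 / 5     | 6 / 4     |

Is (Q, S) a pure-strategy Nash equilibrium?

Holding Player B at S: Player A gets 11 from Q, versus 7 from P, 4 from R, 6 from S. No profitable deviation for Player A.
Holding Player A at Q: Player B gets 12 from S, versus 4 from P, 7 from Q, 3 from R. No profitable deviation for Player B either.

Yes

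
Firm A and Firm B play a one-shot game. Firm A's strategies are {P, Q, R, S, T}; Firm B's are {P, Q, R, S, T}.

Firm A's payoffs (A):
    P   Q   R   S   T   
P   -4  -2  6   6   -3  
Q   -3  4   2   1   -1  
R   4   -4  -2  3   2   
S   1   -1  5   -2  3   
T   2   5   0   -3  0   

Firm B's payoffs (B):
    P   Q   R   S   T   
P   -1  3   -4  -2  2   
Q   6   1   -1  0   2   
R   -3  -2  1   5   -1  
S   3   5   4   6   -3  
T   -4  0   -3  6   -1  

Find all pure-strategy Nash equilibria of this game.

A profile is a Nash equilibrium when each player is best-responding to the other.
Firm A's best responses — vs P: R (payoff 4); vs Q: T (payoff 5); vs R: P (payoff 6); vs S: P (payoff 6); vs T: S (payoff 3).
Firm B's best responses — vs P: Q (payoff 3); vs Q: P (payoff 6); vs R: S (payoff 5); vs S: S (payoff 6); vs T: S (payoff 6).
No cell has both players best-responding. For instance, Firm A's best reply to S is P, but against P Firm B prefers Q over S.

None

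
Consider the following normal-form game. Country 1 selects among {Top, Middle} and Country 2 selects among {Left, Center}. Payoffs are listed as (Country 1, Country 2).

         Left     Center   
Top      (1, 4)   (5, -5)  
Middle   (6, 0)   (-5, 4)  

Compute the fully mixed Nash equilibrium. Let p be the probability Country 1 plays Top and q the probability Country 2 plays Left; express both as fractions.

p = 4/13, q = 2/3

In a mixed NE each player is indifferent between their pure strategies, so the opponent's mix sets the indifference.
Country 2 indifferent between Left and Center: p·4 + (1−p)·0 = p·(-5) + (1−p)·4 ⟹ 0 + 4p = 4 + (-9)p ⟹ p = 4/13.
Country 1 indifferent between Top and Middle: q·1 + (1−q)·5 = q·6 + (1−q)·(-5) ⟹ 5 + (-4)q = (-5) + 11q ⟹ q = 2/3.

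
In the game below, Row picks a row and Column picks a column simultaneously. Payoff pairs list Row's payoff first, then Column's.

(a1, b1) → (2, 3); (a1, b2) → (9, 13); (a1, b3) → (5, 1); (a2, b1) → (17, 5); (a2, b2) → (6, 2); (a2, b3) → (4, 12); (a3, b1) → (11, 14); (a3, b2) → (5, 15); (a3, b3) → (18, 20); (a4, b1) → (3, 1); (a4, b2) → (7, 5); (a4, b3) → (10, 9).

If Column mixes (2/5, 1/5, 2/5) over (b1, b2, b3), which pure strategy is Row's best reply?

Compute Row's expected payoff from each pure strategy against the given mix.
a1: (2/5)·2 + (1/5)·9 + (2/5)·5 = 23/5
a2: (2/5)·17 + (1/5)·6 + (2/5)·4 = 48/5
a3: (2/5)·11 + (1/5)·5 + (2/5)·18 = 63/5
a4: (2/5)·3 + (1/5)·7 + (2/5)·10 = 33/5
Highest expected payoff is 63/5, from a3.

a3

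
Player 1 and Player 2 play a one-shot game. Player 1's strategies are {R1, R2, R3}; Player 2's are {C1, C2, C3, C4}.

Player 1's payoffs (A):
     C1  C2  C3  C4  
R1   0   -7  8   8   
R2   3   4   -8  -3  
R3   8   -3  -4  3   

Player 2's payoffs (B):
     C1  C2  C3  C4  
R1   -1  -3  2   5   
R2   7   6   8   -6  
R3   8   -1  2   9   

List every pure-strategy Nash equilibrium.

A profile is a Nash equilibrium when each player is best-responding to the other.
Player 1's best responses — vs C1: R3 (payoff 8); vs C2: R2 (payoff 4); vs C3: R1 (payoff 8); vs C4: R1 (payoff 8).
Player 2's best responses — vs R1: C4 (payoff 5); vs R2: C3 (payoff 8); vs R3: C4 (payoff 9).
The only mutual best response is (R1, C4); neither player gains by switching there.

(R1, C4)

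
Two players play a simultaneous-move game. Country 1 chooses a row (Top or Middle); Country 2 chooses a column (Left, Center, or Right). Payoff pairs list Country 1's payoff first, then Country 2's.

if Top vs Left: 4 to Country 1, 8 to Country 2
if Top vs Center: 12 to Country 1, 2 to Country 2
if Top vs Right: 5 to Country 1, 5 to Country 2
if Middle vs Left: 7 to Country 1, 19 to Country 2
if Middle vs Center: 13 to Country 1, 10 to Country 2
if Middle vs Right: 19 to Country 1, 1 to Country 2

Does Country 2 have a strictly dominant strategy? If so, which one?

Left

Check whether one of Country 2's strategies beats all alternatives regardless of what the opponent does.
Left strictly dominates: vs Top: 8 > each of {2, 5}; vs Middle: 19 > each of {10, 1}.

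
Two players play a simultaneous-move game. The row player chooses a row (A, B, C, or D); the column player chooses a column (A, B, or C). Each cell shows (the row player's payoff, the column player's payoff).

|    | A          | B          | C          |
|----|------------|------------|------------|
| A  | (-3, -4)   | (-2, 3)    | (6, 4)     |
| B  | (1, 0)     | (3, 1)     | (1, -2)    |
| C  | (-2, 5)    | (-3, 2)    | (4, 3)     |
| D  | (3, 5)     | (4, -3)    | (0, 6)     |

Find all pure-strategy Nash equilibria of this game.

(A, C)

Find each player's best response to every opponent strategy; NE are the intersections.
The row player's best responses — vs A: D (payoff 3); vs B: D (payoff 4); vs C: A (payoff 6).
The column player's best responses — vs A: C (payoff 4); vs B: B (payoff 1); vs C: A (payoff 5); vs D: C (payoff 6).
The only mutual best response is (A, C); neither player gains by switching there.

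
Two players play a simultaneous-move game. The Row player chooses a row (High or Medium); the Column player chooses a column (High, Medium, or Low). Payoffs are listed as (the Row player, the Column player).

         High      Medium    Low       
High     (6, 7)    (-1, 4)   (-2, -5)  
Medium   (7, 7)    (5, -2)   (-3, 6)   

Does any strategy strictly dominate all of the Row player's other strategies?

None

Check whether one of the Row player's strategies beats all alternatives regardless of what the opponent does.
High is not dominant: against High, Medium gives 7 > 6.
Medium is not dominant: against Low, High gives -2 > -3.
No single strategy is best against every opponent action.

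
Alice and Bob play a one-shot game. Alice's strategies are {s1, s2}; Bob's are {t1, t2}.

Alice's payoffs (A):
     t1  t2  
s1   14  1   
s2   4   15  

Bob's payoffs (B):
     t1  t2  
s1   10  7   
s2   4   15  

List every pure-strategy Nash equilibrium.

Check mutual best responses: a cell is a NE iff neither player can gain by unilaterally deviating.
Alice's best responses — vs t1: s1 (payoff 14); vs t2: s2 (payoff 15).
Bob's best responses — vs s1: t1 (payoff 10); vs s2: t2 (payoff 15).
Mutual best responses occur at (s1, t1) and (s2, t2); at each, neither player gains by switching.

(s1, t1) and (s2, t2)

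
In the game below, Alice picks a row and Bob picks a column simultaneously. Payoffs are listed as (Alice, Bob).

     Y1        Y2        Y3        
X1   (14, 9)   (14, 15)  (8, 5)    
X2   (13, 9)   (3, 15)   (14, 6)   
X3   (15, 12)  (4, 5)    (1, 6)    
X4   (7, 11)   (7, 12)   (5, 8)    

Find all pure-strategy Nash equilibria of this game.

(X1, Y2) and (X3, Y1)

A profile is a Nash equilibrium when each player is best-responding to the other.
Alice's best responses — vs Y1: X3 (payoff 15); vs Y2: X1 (payoff 14); vs Y3: X2 (payoff 14).
Bob's best responses — vs X1: Y2 (payoff 15); vs X2: Y2 (payoff 15); vs X3: Y1 (payoff 12); vs X4: Y2 (payoff 12).
Mutual best responses occur at (X1, Y2) and (X3, Y1); at each, neither player gains by switching.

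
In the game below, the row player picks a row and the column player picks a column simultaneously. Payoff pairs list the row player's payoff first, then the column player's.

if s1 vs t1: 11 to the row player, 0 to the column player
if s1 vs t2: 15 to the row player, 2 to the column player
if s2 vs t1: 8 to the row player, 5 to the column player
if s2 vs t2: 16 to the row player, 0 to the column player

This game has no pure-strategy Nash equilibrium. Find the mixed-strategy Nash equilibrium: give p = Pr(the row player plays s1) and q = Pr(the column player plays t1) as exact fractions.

Each player's mixing probability is pinned down by making the *other* player indifferent.
The column player indifferent between t1 and t2: p·0 + (1−p)·5 = p·2 + (1−p)·0 ⟹ 5 + (-5)p = 0 + 2p ⟹ p = 5/7.
The row player indifferent between s1 and s2: q·11 + (1−q)·15 = q·8 + (1−q)·16 ⟹ 15 + (-4)q = 16 + (-8)q ⟹ q = 1/4.

p = 5/7, q = 1/4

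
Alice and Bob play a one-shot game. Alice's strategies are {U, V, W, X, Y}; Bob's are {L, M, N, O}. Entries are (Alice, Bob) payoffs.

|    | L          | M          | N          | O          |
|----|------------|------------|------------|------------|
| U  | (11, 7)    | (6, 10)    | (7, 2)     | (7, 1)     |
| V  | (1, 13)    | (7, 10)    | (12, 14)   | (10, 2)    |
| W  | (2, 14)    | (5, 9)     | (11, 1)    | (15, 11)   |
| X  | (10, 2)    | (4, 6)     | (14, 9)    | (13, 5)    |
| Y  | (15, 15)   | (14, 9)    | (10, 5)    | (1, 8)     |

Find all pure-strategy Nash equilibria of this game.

Find each player's best response to every opponent strategy; NE are the intersections.
Alice's best responses — vs L: Y (payoff 15); vs M: Y (payoff 14); vs N: X (payoff 14); vs O: W (payoff 15).
Bob's best responses — vs U: M (payoff 10); vs V: N (payoff 14); vs W: L (payoff 14); vs X: N (payoff 9); vs Y: L (payoff 15).
Mutual best responses occur at (X, N) and (Y, L); at each, neither player gains by switching.

(X, N) and (Y, L)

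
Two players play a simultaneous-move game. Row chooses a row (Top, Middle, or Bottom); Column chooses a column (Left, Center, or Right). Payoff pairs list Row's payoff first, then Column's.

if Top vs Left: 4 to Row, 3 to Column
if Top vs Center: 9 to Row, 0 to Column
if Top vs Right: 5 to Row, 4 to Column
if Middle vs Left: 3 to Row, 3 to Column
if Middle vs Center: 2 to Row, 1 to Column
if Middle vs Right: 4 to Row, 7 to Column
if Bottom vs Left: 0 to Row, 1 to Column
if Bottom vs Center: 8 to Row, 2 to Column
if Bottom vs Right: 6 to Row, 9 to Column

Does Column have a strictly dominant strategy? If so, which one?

Right

Check whether one of Column's strategies beats all alternatives regardless of what the opponent does.
Right strictly dominates: vs Top: 4 > each of {3, 0}; vs Middle: 7 > each of {3, 1}; vs Bottom: 9 > each of {1, 2}.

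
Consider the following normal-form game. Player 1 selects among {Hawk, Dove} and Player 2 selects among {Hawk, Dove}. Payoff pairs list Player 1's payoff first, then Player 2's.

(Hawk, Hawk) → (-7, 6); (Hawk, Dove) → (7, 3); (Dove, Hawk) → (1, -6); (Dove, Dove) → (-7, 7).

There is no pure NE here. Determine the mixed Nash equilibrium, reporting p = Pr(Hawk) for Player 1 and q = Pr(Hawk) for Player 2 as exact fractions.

Each player's mixing probability is pinned down by making the *other* player indifferent.
Player 2 indifferent between Hawk and Dove: p·6 + (1−p)·(-6) = p·3 + (1−p)·7 ⟹ (-6) + 12p = 7 + (-4)p ⟹ p = 13/16.
Player 1 indifferent between Hawk and Dove: q·(-7) + (1−q)·7 = q·1 + (1−q)·(-7) ⟹ 7 + (-14)q = (-7) + 8q ⟹ q = 7/11.

p = 13/16, q = 7/11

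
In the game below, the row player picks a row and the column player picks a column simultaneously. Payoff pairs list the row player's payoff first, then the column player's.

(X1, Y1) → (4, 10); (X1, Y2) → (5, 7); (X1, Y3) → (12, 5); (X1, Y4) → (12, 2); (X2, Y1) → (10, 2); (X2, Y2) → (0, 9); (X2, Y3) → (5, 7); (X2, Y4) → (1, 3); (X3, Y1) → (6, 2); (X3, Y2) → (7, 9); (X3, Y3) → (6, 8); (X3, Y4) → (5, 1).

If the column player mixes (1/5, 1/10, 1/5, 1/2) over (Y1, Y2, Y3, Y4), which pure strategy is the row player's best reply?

Compute the row player's expected payoff from each pure strategy against the given mix.
X1: (1/5)·4 + (1/10)·5 + (1/5)·12 + (1/2)·12 = 97/10
X2: (1/5)·10 + (1/10)·0 + (1/5)·5 + (1/2)·1 = 7/2
X3: (1/5)·6 + (1/10)·7 + (1/5)·6 + (1/2)·5 = 28/5
Highest expected payoff is 97/10, from X1.

X1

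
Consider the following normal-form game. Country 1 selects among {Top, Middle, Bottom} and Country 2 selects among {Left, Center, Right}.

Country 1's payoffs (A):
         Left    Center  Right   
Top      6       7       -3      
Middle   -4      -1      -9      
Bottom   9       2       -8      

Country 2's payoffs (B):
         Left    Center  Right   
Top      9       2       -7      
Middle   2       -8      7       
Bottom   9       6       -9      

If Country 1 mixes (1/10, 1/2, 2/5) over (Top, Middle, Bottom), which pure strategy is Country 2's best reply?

Left

Country 2's best reply maximizes expected payoff against the mix.
Left: (1/10)·9 + (1/2)·2 + (2/5)·9 = 11/2
Center: (1/10)·2 + (1/2)·(-8) + (2/5)·6 = -7/5
Right: (1/10)·(-7) + (1/2)·7 + (2/5)·(-9) = -4/5
Highest expected payoff is 11/2, from Left.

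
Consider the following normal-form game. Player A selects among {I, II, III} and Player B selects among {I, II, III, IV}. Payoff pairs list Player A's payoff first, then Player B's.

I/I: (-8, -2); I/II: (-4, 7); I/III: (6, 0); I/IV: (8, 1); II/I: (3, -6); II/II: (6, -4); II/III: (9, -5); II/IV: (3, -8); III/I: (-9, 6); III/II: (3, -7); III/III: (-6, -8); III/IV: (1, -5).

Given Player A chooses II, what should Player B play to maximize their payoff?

With Player A fixed at II, Player B's payoffs are: I → -6, II → -4, III → -5, IV → -8.
The maximum is -4, achieved by II.

II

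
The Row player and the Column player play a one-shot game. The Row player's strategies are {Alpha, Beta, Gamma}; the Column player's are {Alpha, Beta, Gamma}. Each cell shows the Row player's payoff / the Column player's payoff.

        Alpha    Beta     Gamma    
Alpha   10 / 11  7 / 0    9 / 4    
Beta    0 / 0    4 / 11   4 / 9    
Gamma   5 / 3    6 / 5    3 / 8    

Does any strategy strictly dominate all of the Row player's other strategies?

A strategy is strictly dominant if it gives the Row player a strictly higher payoff than every other strategy, against every choice by the opponent.
Alpha strictly dominates: vs Alpha: 10 > each of {0, 5}; vs Beta: 7 > each of {4, 6}; vs Gamma: 9 > each of {4, 3}.

Alpha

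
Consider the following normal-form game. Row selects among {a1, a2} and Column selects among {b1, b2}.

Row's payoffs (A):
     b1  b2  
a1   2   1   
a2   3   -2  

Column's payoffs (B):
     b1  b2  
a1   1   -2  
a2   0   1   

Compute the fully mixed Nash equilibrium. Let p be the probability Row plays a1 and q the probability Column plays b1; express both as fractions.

p = 1/4, q = 3/4

Each player's mixing probability is pinned down by making the *other* player indifferent.
Column indifferent between b1 and b2: p·1 + (1−p)·0 = p·(-2) + (1−p)·1 ⟹ 0 + 1p = 1 + (-3)p ⟹ p = 1/4.
Row indifferent between a1 and a2: q·2 + (1−q)·1 = q·3 + (1−q)·(-2) ⟹ 1 + 1q = (-2) + 5q ⟹ q = 3/4.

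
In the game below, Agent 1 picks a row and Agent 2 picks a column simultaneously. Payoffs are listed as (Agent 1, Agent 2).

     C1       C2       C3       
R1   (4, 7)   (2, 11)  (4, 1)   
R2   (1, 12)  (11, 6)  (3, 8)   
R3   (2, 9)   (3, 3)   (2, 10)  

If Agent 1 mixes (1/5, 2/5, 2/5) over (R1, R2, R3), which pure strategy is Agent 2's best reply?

Compute Agent 2's expected payoff from each pure strategy against the given mix.
C1: (1/5)·7 + (2/5)·12 + (2/5)·9 = 49/5
C2: (1/5)·11 + (2/5)·6 + (2/5)·3 = 29/5
C3: (1/5)·1 + (2/5)·8 + (2/5)·10 = 37/5
Highest expected payoff is 49/5, from C1.

C1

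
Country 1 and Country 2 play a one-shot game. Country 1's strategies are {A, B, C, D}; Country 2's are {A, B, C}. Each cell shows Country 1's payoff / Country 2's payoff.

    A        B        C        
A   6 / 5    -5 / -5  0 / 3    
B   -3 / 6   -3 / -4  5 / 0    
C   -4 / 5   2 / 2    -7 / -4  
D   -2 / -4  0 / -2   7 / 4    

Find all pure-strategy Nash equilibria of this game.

(A, A) and (D, C)

Check mutual best responses: a cell is a NE iff neither player can gain by unilaterally deviating.
Country 1's best responses — vs A: A (payoff 6); vs B: C (payoff 2); vs C: D (payoff 7).
Country 2's best responses — vs A: A (payoff 5); vs B: A (payoff 6); vs C: A (payoff 5); vs D: C (payoff 4).
Mutual best responses occur at (A, A) and (D, C); at each, neither player gains by switching.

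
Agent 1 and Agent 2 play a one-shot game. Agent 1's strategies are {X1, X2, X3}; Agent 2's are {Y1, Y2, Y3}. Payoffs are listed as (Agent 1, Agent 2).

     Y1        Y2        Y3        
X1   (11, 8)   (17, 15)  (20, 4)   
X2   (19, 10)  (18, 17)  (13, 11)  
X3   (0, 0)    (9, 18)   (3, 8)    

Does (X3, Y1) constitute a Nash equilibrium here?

Holding Agent 2 at Y1: Agent 1 gets 0 from X3 but could get 19 by switching to X2. Agent 1 has a profitable deviation.

No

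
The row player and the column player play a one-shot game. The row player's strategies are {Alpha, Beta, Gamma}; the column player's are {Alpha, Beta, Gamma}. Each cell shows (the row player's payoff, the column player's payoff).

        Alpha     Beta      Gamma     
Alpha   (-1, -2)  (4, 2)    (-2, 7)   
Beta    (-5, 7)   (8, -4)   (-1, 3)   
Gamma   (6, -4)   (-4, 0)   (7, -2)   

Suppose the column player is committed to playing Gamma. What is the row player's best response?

With the column player fixed at Gamma, the row player's payoffs are: Alpha → -2, Beta → -1, Gamma → 7.
The maximum is 7, achieved by Gamma.

Gamma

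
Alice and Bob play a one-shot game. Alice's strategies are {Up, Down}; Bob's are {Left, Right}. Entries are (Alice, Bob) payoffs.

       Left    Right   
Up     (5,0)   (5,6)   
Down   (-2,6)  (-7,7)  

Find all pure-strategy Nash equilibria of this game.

(Up, Right)

A profile is a Nash equilibrium when each player is best-responding to the other.
Alice's best responses — vs Left: Up (payoff 5); vs Right: Up (payoff 5).
Bob's best responses — vs Up: Right (payoff 6); vs Down: Right (payoff 7).
The only mutual best response is (Up, Right); neither player gains by switching there.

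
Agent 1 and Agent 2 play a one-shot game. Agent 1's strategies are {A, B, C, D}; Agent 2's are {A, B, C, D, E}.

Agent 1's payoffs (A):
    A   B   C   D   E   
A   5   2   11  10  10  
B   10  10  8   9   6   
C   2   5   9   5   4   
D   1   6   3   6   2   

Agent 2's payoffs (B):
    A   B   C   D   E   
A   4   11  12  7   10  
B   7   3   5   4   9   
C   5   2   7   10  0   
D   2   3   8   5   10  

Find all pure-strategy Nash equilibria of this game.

Check mutual best responses: a cell is a NE iff neither player can gain by unilaterally deviating.
Agent 1's best responses — vs A: B (payoff 10); vs B: B (payoff 10); vs C: A (payoff 11); vs D: A (payoff 10); vs E: A (payoff 10).
Agent 2's best responses — vs A: C (payoff 12); vs B: E (payoff 9); vs C: D (payoff 10); vs D: E (payoff 10).
The only mutual best response is (A, C); neither player gains by switching there.

(A, C)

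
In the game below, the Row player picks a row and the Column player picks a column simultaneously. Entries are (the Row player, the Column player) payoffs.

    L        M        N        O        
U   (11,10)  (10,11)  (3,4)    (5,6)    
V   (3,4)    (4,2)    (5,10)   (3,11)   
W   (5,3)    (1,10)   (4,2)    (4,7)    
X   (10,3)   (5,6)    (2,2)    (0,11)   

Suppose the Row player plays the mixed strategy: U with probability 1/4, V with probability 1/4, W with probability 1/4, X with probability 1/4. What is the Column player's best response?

The Column player's best reply maximizes expected payoff against the mix.
L: (1/4)·10 + (1/4)·4 + (1/4)·3 + (1/4)·3 = 5
M: (1/4)·11 + (1/4)·2 + (1/4)·10 + (1/4)·6 = 29/4
N: (1/4)·4 + (1/4)·10 + (1/4)·2 + (1/4)·2 = 9/2
O: (1/4)·6 + (1/4)·11 + (1/4)·7 + (1/4)·11 = 35/4
Highest expected payoff is 35/4, from O.

O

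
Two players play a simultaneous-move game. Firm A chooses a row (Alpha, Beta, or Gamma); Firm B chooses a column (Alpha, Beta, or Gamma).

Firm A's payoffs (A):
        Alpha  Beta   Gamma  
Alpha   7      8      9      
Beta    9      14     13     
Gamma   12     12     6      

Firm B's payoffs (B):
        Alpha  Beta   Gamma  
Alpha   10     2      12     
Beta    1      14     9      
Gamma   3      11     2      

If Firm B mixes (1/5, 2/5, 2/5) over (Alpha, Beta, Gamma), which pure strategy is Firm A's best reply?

Beta

Firm A's best reply maximizes expected payoff against the mix.
Alpha: (1/5)·7 + (2/5)·8 + (2/5)·9 = 41/5
Beta: (1/5)·9 + (2/5)·14 + (2/5)·13 = 63/5
Gamma: (1/5)·12 + (2/5)·12 + (2/5)·6 = 48/5
Highest expected payoff is 63/5, from Beta.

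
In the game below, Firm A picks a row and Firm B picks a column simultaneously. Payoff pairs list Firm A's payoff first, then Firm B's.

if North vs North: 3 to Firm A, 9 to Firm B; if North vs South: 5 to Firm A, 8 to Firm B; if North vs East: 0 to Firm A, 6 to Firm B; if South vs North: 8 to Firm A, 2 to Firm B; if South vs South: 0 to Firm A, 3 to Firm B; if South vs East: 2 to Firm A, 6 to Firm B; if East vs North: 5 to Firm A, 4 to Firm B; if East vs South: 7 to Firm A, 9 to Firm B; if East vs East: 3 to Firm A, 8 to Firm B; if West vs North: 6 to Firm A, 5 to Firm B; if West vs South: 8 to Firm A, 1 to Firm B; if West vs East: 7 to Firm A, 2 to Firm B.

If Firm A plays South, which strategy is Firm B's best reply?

East

With Firm A fixed at South, Firm B's payoffs are: North → 2, South → 3, East → 6.
The maximum is 6, achieved by East.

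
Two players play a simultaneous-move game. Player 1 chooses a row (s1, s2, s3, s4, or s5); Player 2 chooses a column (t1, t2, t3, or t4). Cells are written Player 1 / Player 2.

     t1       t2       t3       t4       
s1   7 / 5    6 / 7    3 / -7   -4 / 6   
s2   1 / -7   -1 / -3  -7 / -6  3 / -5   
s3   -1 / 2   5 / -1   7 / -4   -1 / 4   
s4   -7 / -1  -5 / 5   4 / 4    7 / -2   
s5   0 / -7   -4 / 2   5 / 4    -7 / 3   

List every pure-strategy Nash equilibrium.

A profile is a Nash equilibrium when each player is best-responding to the other.
Player 1's best responses — vs t1: s1 (payoff 7); vs t2: s1 (payoff 6); vs t3: s3 (payoff 7); vs t4: s4 (payoff 7).
Player 2's best responses — vs s1: t2 (payoff 7); vs s2: t2 (payoff -3); vs s3: t4 (payoff 4); vs s4: t2 (payoff 5); vs s5: t3 (payoff 4).
The only mutual best response is (s1, t2); neither player gains by switching there.

(s1, t2)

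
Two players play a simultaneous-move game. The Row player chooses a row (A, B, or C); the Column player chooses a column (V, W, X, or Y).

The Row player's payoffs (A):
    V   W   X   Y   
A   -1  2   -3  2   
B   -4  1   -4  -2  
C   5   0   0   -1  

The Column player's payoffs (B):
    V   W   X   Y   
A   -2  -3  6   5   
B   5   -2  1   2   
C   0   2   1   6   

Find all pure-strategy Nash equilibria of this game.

Check mutual best responses: a cell is a NE iff neither player can gain by unilaterally deviating.
The Row player's best responses — vs V: C (payoff 5); vs W: A (payoff 2); vs X: C (payoff 0); vs Y: A (payoff 2).
The Column player's best responses — vs A: X (payoff 6); vs B: V (payoff 5); vs C: Y (payoff 6).
No cell has both players best-responding. For instance, the Row player's best reply to V is C, but against C the Column player prefers Y over V.

No pure-strategy Nash equilibrium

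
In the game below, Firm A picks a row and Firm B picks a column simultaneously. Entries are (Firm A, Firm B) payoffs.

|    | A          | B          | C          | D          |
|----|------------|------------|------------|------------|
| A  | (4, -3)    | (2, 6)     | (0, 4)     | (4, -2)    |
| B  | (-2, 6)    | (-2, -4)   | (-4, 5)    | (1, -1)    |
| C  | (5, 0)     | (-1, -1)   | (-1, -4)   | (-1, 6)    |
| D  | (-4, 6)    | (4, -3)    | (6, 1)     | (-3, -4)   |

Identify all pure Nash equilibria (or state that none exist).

No pure-strategy Nash equilibrium

Check mutual best responses: a cell is a NE iff neither player can gain by unilaterally deviating.
Firm A's best responses — vs A: C (payoff 5); vs B: D (payoff 4); vs C: D (payoff 6); vs D: A (payoff 4).
Firm B's best responses — vs A: B (payoff 6); vs B: A (payoff 6); vs C: D (payoff 6); vs D: A (payoff 6).
No cell has both players best-responding. For instance, Firm A's best reply to C is D, but against D Firm B prefers A over C.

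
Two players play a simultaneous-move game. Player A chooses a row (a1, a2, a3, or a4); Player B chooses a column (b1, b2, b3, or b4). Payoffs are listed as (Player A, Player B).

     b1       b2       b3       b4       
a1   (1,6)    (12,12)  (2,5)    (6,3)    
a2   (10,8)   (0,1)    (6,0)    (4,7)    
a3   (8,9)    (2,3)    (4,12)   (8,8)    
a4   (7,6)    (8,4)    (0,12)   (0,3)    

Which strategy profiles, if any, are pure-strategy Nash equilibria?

(a1, b2) and (a2, b1)

Find each player's best response to every opponent strategy; NE are the intersections.
Player A's best responses — vs b1: a2 (payoff 10); vs b2: a1 (payoff 12); vs b3: a2 (payoff 6); vs b4: a3 (payoff 8).
Player B's best responses — vs a1: b2 (payoff 12); vs a2: b1 (payoff 8); vs a3: b3 (payoff 12); vs a4: b3 (payoff 12).
Mutual best responses occur at (a1, b2) and (a2, b1); at each, neither player gains by switching.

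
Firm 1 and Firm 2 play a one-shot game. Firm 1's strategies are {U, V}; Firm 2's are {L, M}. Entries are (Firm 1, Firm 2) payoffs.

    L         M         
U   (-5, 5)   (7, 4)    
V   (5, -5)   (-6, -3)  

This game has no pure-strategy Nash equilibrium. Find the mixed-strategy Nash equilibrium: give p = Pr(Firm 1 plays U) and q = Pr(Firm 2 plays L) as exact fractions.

p = 2/3, q = 13/23

Each player's mixing probability is pinned down by making the *other* player indifferent.
Firm 2 indifferent between L and M: p·5 + (1−p)·(-5) = p·4 + (1−p)·(-3) ⟹ (-5) + 10p = (-3) + 7p ⟹ p = 2/3.
Firm 1 indifferent between U and V: q·(-5) + (1−q)·7 = q·5 + (1−q)·(-6) ⟹ 7 + (-12)q = (-6) + 11q ⟹ q = 13/23.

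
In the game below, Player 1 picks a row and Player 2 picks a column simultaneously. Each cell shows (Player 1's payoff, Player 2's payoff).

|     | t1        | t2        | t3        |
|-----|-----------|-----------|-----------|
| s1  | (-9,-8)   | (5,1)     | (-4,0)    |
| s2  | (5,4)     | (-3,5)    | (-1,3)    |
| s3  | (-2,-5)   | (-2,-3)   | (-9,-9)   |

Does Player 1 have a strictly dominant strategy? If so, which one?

None

A strategy is strictly dominant if it gives Player 1 a strictly higher payoff than every other strategy, against every choice by the opponent.
s1 is not dominant: against t1, s2 gives 5 > -9.
s2 is not dominant: against t2, s1 gives 5 > -3.
s3 is not dominant: against t1, s2 gives 5 > -2.
No single strategy is best against every opponent action.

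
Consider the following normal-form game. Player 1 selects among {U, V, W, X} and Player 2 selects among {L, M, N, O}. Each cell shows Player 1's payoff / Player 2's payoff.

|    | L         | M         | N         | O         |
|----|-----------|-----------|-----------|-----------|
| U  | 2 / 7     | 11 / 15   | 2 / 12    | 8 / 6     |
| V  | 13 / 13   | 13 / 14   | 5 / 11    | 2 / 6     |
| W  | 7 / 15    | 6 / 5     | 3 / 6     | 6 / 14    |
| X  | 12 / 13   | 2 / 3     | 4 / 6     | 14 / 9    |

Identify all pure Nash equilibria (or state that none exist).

Check mutual best responses: a cell is a NE iff neither player can gain by unilaterally deviating.
Player 1's best responses — vs L: V (payoff 13); vs M: V (payoff 13); vs N: V (payoff 5); vs O: X (payoff 14).
Player 2's best responses — vs U: M (payoff 15); vs V: M (payoff 14); vs W: L (payoff 15); vs X: L (payoff 13).
The only mutual best response is (V, M); neither player gains by switching there.

(V, M)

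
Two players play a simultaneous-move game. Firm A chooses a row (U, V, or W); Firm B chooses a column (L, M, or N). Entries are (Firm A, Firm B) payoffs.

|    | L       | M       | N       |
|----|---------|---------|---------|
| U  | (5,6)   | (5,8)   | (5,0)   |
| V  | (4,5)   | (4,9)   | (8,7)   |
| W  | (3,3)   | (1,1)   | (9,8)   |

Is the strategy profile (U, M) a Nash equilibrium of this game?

Holding Firm B at M: Firm A gets 5 from U, versus 4 from V, 1 from W. No profitable deviation for Firm A.
Holding Firm A at U: Firm B gets 8 from M, versus 6 from L, 0 from N. No profitable deviation for Firm B either.

Yes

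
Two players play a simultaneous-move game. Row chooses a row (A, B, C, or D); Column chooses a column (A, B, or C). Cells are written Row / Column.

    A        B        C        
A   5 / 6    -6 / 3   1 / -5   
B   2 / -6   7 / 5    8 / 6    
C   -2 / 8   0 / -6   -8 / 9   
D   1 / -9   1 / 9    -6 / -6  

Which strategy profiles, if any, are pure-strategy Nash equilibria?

(A, A) and (B, C)

Check mutual best responses: a cell is a NE iff neither player can gain by unilaterally deviating.
Row's best responses — vs A: A (payoff 5); vs B: B (payoff 7); vs C: B (payoff 8).
Column's best responses — vs A: A (payoff 6); vs B: C (payoff 6); vs C: C (payoff 9); vs D: B (payoff 9).
Mutual best responses occur at (A, A) and (B, C); at each, neither player gains by switching.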